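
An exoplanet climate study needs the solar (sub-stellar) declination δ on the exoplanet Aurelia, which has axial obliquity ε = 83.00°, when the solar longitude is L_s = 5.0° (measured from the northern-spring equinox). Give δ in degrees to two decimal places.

δ = +4.96°

sin δ = sin ε · sin L_s = sin 83.00° × sin 5.0° = 0.086506.
δ = arcsin(0.086506) = +4.96°.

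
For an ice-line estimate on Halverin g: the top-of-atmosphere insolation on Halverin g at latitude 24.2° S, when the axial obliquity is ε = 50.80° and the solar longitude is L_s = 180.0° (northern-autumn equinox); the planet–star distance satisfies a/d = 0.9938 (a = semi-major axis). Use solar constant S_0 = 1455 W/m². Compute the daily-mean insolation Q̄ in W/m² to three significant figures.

Solar declination: sin δ = sin ε · sin L_s = sin 50.80° × sin 180.0° = 0.00000, so δ = +0.000°.
cos h₀ = −tan(-24.2°) tan(+0.000°) = 0.0000, h₀ = 1.5708 rad.
Bracket: h₀ sin ϕ sin δ + cos ϕ cos δ sin h₀ = 1.5708×-0.40992×0.00000 + 0.91212×1.00000×1.00000 = -0.000000 + 0.912120 = 0.912120.
Inverse-square distance factor (a/d)² = 0.9938² = 0.987638.
Q̄ = (S_0/π) × 0.987638 × [bracket] = (1455/π) × 0.987638 × 0.912120 = 417.2 W/m².

Q̄ ≈ 417 W/m²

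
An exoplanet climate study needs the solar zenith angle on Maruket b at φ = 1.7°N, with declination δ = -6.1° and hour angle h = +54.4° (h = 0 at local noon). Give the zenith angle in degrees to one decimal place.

θ_z = 54.9°

cos θ_z = sin φ sin δ + cos φ cos δ cos h = -0.003152 + 0.578572 = 0.575420.
θ_z = arccos(0.575420) = 54.9°.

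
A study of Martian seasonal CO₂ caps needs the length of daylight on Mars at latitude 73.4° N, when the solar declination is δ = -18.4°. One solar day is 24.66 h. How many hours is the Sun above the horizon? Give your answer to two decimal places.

cos h₀ = −tan ϕ · tan δ = 1.1159 ≥ 1, so the Sun never rises (polar night) and h₀ = 0.
Daylight = 2h₀/(2π) × 24.66 h = (0.0000/π) × 24.66 = 0.00 h.

0.00 h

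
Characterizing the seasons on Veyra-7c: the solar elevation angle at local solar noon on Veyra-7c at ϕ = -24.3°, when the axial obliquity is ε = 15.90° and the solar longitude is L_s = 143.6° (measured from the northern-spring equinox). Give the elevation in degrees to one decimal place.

56.3°

Solar declination: sin δ = sin ε · sin L_s = sin 15.90° × sin 143.6° = 0.16257, so δ = +9.356°.
At local noon the hour angle is zero, so the zenith angle equals |ϕ − δ| = |-24.3° − (+9.356°)| = 33.656°.
Elevation = 90° − 33.656° = 56.3°.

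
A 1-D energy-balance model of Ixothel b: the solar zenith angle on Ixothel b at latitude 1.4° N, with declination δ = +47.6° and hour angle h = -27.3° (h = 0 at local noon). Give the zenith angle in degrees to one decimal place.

cos θ_z = sin φ sin δ + cos φ cos δ cos h = 0.018042 + 0.599018 = 0.617060.
θ_z = arccos(0.617060) = 51.9°.

θ_z = 51.9°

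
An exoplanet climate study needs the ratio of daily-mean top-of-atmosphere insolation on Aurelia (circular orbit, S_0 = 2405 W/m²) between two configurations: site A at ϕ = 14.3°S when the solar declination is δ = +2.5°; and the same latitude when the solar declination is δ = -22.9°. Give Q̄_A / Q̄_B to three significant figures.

— Configuration A (ϕ=-14.3°):
cos h₀ = −tan(-14.3°) tan(+2.500°) = 0.0111, h₀ = 1.5597 rad.
Bracket: h₀ sin ϕ sin δ + cos ϕ cos δ sin h₀ = 1.5597×-0.24700×0.04362 + 0.96902×0.99905×0.99994 = -0.016804 + 0.968041 = 0.951237.
Q̄ = (S_0/π) × [bracket] = (2405/π) × 0.951237 = 728.21 W/m².
— Configuration B (ϕ=-14.3°):
cos h₀ = −tan(-14.3°) tan(-22.900°) = -0.1077, h₀ = 1.6787 rad.
Bracket: h₀ sin ϕ sin δ + cos ϕ cos δ sin h₀ = 1.6787×-0.24700×-0.38912 + 0.96902×0.92119×0.99419 = 0.161344 + 0.887465 = 1.048809.
Q̄ = (S_0/π) × [bracket] = (2405/π) × 1.048809 = 802.90 W/m².
Ratio Q̄_A / Q̄_B = 728.21 / 802.90 = 0.9070.

Q̄_A / Q̄_B ≈ 0.907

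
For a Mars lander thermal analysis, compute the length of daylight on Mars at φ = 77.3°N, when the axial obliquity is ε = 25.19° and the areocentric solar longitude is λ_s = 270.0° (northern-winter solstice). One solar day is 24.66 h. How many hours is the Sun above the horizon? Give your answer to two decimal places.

0.00 h

sin δ = sin 25.19° × sin 270.0° = -0.42562, so δ = -25.190°.
cos H₀ = −tan φ · tan δ = 2.0871 ≥ 1, so the Sun never rises (polar night) and H₀ = 0.
Daylight = 2H₀/(2π) × 24.66 h = (0.0000/π) × 24.66 = 0.00 h.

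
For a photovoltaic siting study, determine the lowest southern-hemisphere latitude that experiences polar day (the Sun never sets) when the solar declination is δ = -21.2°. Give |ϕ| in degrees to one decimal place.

|ϕ| = 68.8°

Polar day requires cos h₀ = −tan ϕ tan δ ≤ −1, i.e. tan ϕ tan δ ≥ 1.
The boundary is |tan ϕ| · |tan δ| = 1, so |ϕ| = 90° − |δ| = 90° − 21.2° = 68.8° in the southern hemisphere.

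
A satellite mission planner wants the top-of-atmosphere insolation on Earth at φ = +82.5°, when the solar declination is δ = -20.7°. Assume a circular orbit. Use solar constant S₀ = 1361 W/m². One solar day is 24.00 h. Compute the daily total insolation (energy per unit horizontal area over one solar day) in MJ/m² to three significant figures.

0.00 MJ/m²

cos H₀ = −tan(+82.5°) tan(-20.700°) = 2.8702 ≥ 1 ⇒ polar night, H₀ = 0 and Q̄ = 0.
Daily total = Q̄ × 24.00 h × 3600 s/h = 0.00 MJ/m².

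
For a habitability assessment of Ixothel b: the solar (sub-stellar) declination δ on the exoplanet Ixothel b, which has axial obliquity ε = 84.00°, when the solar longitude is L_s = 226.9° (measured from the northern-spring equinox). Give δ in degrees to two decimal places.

sin δ = sin ε · sin L_s = sin 84.00° × sin 226.9° = -0.726162.
δ = arcsin(-0.726162) = -46.57°.

δ = -46.57°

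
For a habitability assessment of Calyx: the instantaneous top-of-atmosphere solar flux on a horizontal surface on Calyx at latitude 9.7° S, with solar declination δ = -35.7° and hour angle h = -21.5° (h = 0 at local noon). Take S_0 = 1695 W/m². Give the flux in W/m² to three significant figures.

1.43e+03 W/m²

cos θ_z = sin ϕ sin δ + cos ϕ cos δ cos h = 0.098320 + 0.744775 = 0.843095.
Flux = S_0 · cos θ_z = 1695 × 0.843095 = 1429 W/m².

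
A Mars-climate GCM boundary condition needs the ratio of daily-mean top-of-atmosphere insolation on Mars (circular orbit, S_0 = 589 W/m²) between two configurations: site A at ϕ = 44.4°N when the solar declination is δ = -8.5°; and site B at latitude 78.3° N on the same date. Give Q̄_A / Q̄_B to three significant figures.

Q̄_A / Q̄_B ≈ 19.6

— Configuration A (ϕ=+44.4°):
cos h₀ = −tan(+44.4°) tan(-8.500°) = 0.1464, h₀ = 1.4239 rad.
Bracket: h₀ sin ϕ sin δ + cos ϕ cos δ sin h₀ = 1.4239×0.69966×-0.14781 + 0.71447×0.98902×0.98923 = -0.147255 + 0.699015 = 0.551760.
Q̄ = (S_0/π) × [bracket] = (589/π) × 0.551760 = 103.45 W/m².
— Configuration B (ϕ=+78.3°):
cos h₀ = −tan(+78.3°) tan(-8.500°) = 0.7217, h₀ = 0.7646 rad.
Bracket: h₀ sin ϕ sin δ + cos ϕ cos δ sin h₀ = 0.7646×0.97922×-0.14781 + 0.20279×0.98902×0.69224 = -0.110667 + 0.138838 = 0.028171.
Q̄ = (S_0/π) × [bracket] = (589/π) × 0.028171 = 5.2816 W/m².
Ratio Q̄_A / Q̄_B = 103.45 / 5.2816 = 19.59.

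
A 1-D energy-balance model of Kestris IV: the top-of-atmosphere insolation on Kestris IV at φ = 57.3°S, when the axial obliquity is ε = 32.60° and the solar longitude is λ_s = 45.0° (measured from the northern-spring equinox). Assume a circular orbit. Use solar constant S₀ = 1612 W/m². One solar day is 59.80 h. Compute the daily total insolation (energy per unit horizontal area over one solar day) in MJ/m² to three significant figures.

Solar declination: sin δ = sin ε · sin λ_s = sin 32.60° × sin 45.0° = 0.38097, so δ = +22.394°.
cos H₀ = −tan(-57.3°) tan(+22.394°) = 0.6418, H₀ = 0.8739 rad.
Bracket: H₀ sin φ sin δ + cos φ cos δ sin H₀ = 0.8739×-0.84151×0.38097 + 0.54024×0.92459×0.76686 = -0.280164 + 0.383047 = 0.102883.
Q̄ = (S₀/π) × [bracket] = (1612/π) × 0.102883 = 52.791 W/m².
Daily total = Q̄ × 59.80 h × 3600 s/h = 52.791 × 59.80 × 3600 / 10⁶ = 11.36 MJ/m².

11.4 MJ/m²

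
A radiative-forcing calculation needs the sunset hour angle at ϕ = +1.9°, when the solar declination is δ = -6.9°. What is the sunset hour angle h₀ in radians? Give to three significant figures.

cos h₀ = −tan ϕ · tan δ = −tan(+1.9°) × tan(-6.900°) = 0.0040, so h₀ = 1.5668 rad = 89.77°.

h₀ = 1.57 rad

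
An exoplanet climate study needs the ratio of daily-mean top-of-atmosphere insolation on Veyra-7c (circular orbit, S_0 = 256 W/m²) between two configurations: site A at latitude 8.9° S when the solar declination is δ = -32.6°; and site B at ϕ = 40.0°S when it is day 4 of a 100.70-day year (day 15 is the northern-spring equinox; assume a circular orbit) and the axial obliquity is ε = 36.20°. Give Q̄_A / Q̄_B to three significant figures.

— Configuration A (ϕ=-8.9°):
cos h₀ = −tan(-8.9°) tan(-32.600°) = -0.1001, h₀ = 1.6711 rad.
Bracket: h₀ sin ϕ sin δ + cos ϕ cos δ sin h₀ = 1.6711×-0.15471×-0.53877 + 0.98796×0.84245×0.99497 = 0.139291 + 0.828120 = 0.967411.
Q̄ = (S_0/π) × [bracket] = (256/π) × 0.967411 = 78.832 W/m².
— Configuration B (ϕ=-40.0°):
Solar longitude: L_s = 360° × (4 − 15)/100.70 = -39.325°, i.e. -39.325° + 360° = 320.675°.
sin δ = sin 36.20° × sin 320.675° = -0.37428, so δ = -21.980°.
cos h₀ = −tan(-40.0°) tan(-21.980°) = -0.3387, h₀ = 1.9163 rad.
Bracket: h₀ sin ϕ sin δ + cos ϕ cos δ sin h₀ = 1.9163×-0.64279×-0.37428 + 0.76604×0.92732×0.94091 = 0.461030 + 0.668389 = 1.129419.
Q̄ = (S_0/π) × [bracket] = (256/π) × 1.129419 = 92.033 W/m².
Ratio Q̄_A / Q̄_B = 78.832 / 92.033 = 0.8566.

Q̄_A / Q̄_B ≈ 0.857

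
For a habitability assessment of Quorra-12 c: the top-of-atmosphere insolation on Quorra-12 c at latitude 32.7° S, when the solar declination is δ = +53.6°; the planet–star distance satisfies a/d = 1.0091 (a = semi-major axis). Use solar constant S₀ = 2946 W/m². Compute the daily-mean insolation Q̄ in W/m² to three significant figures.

Q̄ ≈ 21.0 W/m²

cos H₀ = −tan(-32.7°) tan(+53.600°) = 0.8708, H₀ = 0.5140 rad.
Bracket: H₀ sin φ sin δ + cos φ cos δ sin H₀ = 0.5140×-0.54024×0.80489 + 0.84151×0.59342×0.49169 = -0.223505 + 0.245535 = 0.022030.
Inverse-square distance factor (a/d)² = 1.0091² = 1.018283.
Q̄ = (S₀/π) × 1.018283 × [bracket] = (2946/π) × 1.018283 × 0.022030 = 21.04 W/m².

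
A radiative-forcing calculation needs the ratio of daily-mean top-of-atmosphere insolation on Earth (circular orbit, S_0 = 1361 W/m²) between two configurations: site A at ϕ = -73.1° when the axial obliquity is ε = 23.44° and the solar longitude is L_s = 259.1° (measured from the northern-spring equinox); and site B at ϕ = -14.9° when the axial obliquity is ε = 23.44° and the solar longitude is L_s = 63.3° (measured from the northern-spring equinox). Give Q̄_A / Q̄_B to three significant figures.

— Configuration A (ϕ=-73.1°):
Solar declination: sin δ = sin ε · sin L_s = sin 23.44° × sin 259.1° = -0.39061, so δ = -22.993°.
cos h₀ = −tan(-73.1°) tan(-22.993°) = -1.3966 ≤ −1 ⇒ polar day, h₀ = π.
Bracket: h₀ sin ϕ sin δ + cos ϕ cos δ sin h₀ = 3.1416×-0.95681×-0.39061 + 0.29070×0.92056×0.00000 = 1.174140 + 0.000000 = 1.174140.
Q̄ = (S_0/π) × [bracket] = (1361/π) × 1.174140 = 508.66 W/m².
— Configuration B (ϕ=-14.9°):
Solar declination: sin δ = sin ε · sin L_s = sin 23.44° × sin 63.3° = 0.35537, so δ = +20.816°.
cos h₀ = −tan(-14.9°) tan(+20.816°) = 0.1012, h₀ = 1.4695 rad.
Bracket: h₀ sin ϕ sin δ + cos ϕ cos δ sin h₀ = 1.4695×-0.25713×0.35537 + 0.96638×0.93472×0.99487 = -0.134277 + 0.898661 = 0.764384.
Q̄ = (S_0/π) × [bracket] = (1361/π) × 0.764384 = 331.15 W/m².
Ratio Q̄_A / Q̄_B = 508.66 / 331.15 = 1.536.

Q̄_A / Q̄_B ≈ 1.54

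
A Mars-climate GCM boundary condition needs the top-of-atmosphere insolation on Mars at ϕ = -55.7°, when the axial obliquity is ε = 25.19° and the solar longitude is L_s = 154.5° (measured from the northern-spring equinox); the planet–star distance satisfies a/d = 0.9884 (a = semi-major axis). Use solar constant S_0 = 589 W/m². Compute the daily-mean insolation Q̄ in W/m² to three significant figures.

Q̄ ≈ 61.7 W/m²

Solar declination: sin δ = sin ε · sin L_s = sin 25.19° × sin 154.5° = 0.18323, so δ = +10.558°.
cos h₀ = −tan(-55.7°) tan(+10.558°) = 0.2732, h₀ = 1.2940 rad.
Bracket: h₀ sin ϕ sin δ + cos ϕ cos δ sin h₀ = 1.2940×-0.82610×0.18323 + 0.56353×0.98307×0.96195 = -0.195868 + 0.532910 = 0.337042.
Inverse-square distance factor (a/d)² = 0.9884² = 0.976935.
Q̄ = (S_0/π) × 0.976935 × [bracket] = (589/π) × 0.976935 × 0.337042 = 61.73 W/m².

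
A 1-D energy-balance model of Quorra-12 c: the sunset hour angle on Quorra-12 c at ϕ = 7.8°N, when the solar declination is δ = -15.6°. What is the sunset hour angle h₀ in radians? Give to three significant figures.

h₀ = 1.53 rad

cos h₀ = −tan ϕ · tan δ = −tan(+7.8°) × tan(-15.600°) = 0.0382, so h₀ = 1.5325 rad = 87.81°.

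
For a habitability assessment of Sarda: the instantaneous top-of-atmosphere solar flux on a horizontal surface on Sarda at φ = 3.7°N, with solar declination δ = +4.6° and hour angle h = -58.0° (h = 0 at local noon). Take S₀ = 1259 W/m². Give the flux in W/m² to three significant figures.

cos θ_z = sin φ sin δ + cos φ cos δ cos h = 0.005175 + 0.527111 = 0.532286.
Flux = S₀ · cos θ_z = 1259 × 0.532286 = 670.1 W/m².

670 W/m²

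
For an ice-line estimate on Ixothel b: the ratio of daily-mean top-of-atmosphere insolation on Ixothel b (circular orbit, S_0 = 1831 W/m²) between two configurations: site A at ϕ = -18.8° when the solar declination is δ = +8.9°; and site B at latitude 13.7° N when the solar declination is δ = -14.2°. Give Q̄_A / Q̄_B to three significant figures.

— Configuration A (ϕ=-18.8°):
cos h₀ = −tan(-18.8°) tan(+8.900°) = 0.0533, h₀ = 1.5175 rad.
Bracket: h₀ sin ϕ sin δ + cos ϕ cos δ sin h₀ = 1.5175×-0.32227×0.15471 + 0.94665×0.98796×0.99858 = -0.075660 + 0.933924 = 0.858264.
Q̄ = (S_0/π) × [bracket] = (1831/π) × 0.858264 = 500.22 W/m².
— Configuration B (ϕ=+13.7°):
cos h₀ = −tan(+13.7°) tan(-14.200°) = 0.0617, h₀ = 1.5091 rad.
Bracket: h₀ sin ϕ sin δ + cos ϕ cos δ sin h₀ = 1.5091×0.23684×-0.24531 + 0.97155×0.96945×0.99810 = -0.087678 + 0.940080 = 0.852402.
Q̄ = (S_0/π) × [bracket] = (1831/π) × 0.852402 = 496.80 W/m².
Ratio Q̄_A / Q̄_B = 500.22 / 496.80 = 1.007.

Q̄_A / Q̄_B ≈ 1.01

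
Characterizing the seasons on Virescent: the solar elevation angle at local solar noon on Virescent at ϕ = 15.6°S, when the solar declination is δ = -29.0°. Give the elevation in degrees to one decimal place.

76.6°

At local noon the hour angle is zero, so the zenith angle equals |ϕ − δ| = |-15.6° − (-29.000°)| = 13.400°.
Elevation = 90° − 13.400° = 76.6°.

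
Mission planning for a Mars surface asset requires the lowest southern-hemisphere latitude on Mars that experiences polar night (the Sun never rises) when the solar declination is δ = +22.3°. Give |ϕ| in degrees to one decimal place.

Polar night requires cos h₀ = −tan ϕ tan δ ≥ 1, i.e. tan ϕ tan δ ≤ −1.
The boundary is |tan ϕ| · |tan δ| = 1, so |ϕ| = 90° − |δ| = 90° − 22.3° = 67.7° in the southern hemisphere.

|ϕ| = 67.7°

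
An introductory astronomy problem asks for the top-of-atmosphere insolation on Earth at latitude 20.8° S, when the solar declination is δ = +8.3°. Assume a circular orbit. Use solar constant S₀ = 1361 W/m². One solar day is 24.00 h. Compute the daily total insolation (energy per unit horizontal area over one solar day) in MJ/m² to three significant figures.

cos H₀ = −tan(-20.8°) tan(+8.300°) = 0.0554, H₀ = 1.5154 rad.
Bracket: H₀ sin φ sin δ + cos φ cos δ sin H₀ = 1.5154×-0.35511×0.14436 + 0.93483×0.98953×0.99846 = -0.077685 + 0.923618 = 0.845933.
Q̄ = (S₀/π) × [bracket] = (1361/π) × 0.845933 = 366.47 W/m².
Daily total = Q̄ × 24.00 h × 3600 s/h = 366.47 × 24.00 × 3600 / 10⁶ = 31.66 MJ/m².

31.7 MJ/m²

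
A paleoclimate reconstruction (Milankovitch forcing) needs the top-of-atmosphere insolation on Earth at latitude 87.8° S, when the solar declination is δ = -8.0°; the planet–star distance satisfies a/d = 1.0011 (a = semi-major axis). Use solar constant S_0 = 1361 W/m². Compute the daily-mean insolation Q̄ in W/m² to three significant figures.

cos h₀ = −tan(-87.8°) tan(-8.000°) = -3.6584 ≤ −1 ⇒ polar day, h₀ = π.
Bracket: h₀ sin ϕ sin δ + cos ϕ cos δ sin h₀ = 3.1416×-0.99926×-0.13917 + 0.03839×0.99027×0.00000 = 0.436893 + 0.000000 = 0.436893.
Inverse-square distance factor (a/d)² = 1.0011² = 1.002201.
Q̄ = (S_0/π) × 1.002201 × [bracket] = (1361/π) × 1.002201 × 0.436893 = 189.7 W/m².

Q̄ ≈ 190 W/m²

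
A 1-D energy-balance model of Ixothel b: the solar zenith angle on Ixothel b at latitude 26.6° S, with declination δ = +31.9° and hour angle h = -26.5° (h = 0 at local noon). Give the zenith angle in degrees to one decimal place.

θ_z = 63.7°

cos θ_z = sin ϕ sin δ + cos ϕ cos δ cos h = -0.236613 + 0.679355 = 0.442742.
θ_z = arccos(0.442742) = 63.7°.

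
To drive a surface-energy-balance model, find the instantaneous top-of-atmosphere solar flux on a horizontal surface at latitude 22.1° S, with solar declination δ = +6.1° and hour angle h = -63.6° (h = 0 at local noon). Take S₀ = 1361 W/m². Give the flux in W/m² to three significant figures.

503 W/m²

cos θ_z = sin φ sin δ + cos φ cos δ cos h = -0.039979 + 0.409635 = 0.369656.
Flux = S₀ · cos θ_z = 1361 × 0.369656 = 503.1 W/m².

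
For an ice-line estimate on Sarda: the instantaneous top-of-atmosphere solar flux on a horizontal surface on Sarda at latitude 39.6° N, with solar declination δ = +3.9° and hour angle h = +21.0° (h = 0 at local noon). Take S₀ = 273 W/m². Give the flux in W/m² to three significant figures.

cos θ_z = sin φ sin δ + cos φ cos δ cos h = 0.043355 + 0.717670 = 0.761025.
Flux = S₀ · cos θ_z = 273 × 0.761025 = 207.8 W/m².

208 W/m²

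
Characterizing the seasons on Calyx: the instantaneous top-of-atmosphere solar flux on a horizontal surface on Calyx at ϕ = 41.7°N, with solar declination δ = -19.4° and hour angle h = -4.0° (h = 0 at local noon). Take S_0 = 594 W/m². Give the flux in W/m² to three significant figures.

286 W/m²

cos θ_z = sin ϕ sin δ + cos ϕ cos δ cos h = -0.220964 + 0.702531 = 0.481567.
Flux = S_0 · cos θ_z = 594 × 0.481567 = 286.1 W/m².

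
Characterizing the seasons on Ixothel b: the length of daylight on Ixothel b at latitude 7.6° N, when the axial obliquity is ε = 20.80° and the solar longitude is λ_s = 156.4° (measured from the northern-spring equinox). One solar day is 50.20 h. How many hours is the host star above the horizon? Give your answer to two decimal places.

Solar declination: sin δ = sin ε · sin λ_s = sin 20.80° × sin 156.4° = 0.14217, so δ = +8.173°.
cos H₀ = −tan φ · tan δ = −tan(+7.6°) × tan(+8.173°) = -0.0192, so H₀ = 1.5900 rad = 91.10°.
Daylight = 2H₀/(2π) × 50.20 h = (1.5900/π) × 50.20 = 25.41 h.

25.41 h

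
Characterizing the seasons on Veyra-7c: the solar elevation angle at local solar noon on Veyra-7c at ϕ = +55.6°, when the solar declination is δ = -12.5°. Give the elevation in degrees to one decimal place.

At local noon the hour angle is zero, so the zenith angle equals |ϕ − δ| = |+55.6° − (-12.500°)| = 68.100°.
Elevation = 90° − 68.100° = 21.9°.

21.9°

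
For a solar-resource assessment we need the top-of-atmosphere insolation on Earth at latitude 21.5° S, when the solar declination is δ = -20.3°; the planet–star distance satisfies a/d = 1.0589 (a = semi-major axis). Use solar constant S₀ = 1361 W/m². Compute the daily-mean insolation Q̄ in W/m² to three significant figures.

Q̄ ≈ 525 W/m²

cos H₀ = −tan(-21.5°) tan(-20.300°) = -0.1457, H₀ = 1.7170 rad.
Bracket: H₀ sin φ sin δ + cos φ cos δ sin H₀ = 1.7170×-0.36650×-0.34694 + 0.93042×0.93789×0.98933 = 0.218323 + 0.863321 = 1.081644.
Inverse-square distance factor (a/d)² = 1.0589² = 1.121269.
Q̄ = (S₀/π) × 1.121269 × [bracket] = (1361/π) × 1.121269 × 1.081644 = 525.4 W/m².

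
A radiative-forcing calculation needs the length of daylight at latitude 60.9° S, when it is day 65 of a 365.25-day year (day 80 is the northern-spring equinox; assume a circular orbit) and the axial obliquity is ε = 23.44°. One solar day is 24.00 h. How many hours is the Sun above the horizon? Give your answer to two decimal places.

13.41 h

Solar longitude: λ_s = 360° × (65 − 80)/365.25 = -14.784°, i.e. -14.784° + 360° = 345.216°.
sin δ = sin 23.44° × sin 345.216° = -0.10151, so δ = -5.826°.
cos H₀ = −tan φ · tan δ = −tan(-60.9°) × tan(-5.826°) = -0.1833, so H₀ = 1.7552 rad = 100.56°.
Daylight = 2H₀/(2π) × 24.00 h = (1.7552/π) × 24.00 = 13.41 h.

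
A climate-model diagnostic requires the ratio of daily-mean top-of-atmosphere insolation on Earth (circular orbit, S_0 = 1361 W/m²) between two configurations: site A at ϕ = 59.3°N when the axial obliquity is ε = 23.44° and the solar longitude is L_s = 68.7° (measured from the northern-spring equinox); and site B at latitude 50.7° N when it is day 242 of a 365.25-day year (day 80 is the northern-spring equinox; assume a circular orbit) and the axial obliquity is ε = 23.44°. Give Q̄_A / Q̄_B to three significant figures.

Q̄_A / Q̄_B ≈ 1.35

— Configuration A (ϕ=+59.3°):
Solar declination: sin δ = sin ε · sin L_s = sin 23.44° × sin 68.7° = 0.37062, so δ = +21.754°.
cos h₀ = −tan(+59.3°) tan(+21.754°) = -0.6720, h₀ = 2.3078 rad.
Bracket: h₀ sin ϕ sin δ + cos ϕ cos δ sin h₀ = 2.3078×0.85985×0.37062 + 0.51054×0.92879×0.74051 = 0.735444 + 0.351138 = 1.086582.
Q̄ = (S_0/π) × [bracket] = (1361/π) × 1.086582 = 470.73 W/m².
— Configuration B (ϕ=+50.7°):
Solar longitude: L_s = 360° × (242 − 80)/365.25 = 159.671°.
sin δ = sin 23.44° × sin 159.671° = 0.13819, so δ = +7.943°.
cos h₀ = −tan(+50.7°) tan(+7.943°) = -0.1705, h₀ = 1.7421 rad.
Bracket: h₀ sin ϕ sin δ + cos ϕ cos δ sin h₀ = 1.7421×0.77384×0.13819 + 0.63338×0.99041×0.98536 = 0.186295 + 0.618122 = 0.804417.
Q̄ = (S_0/π) × [bracket] = (1361/π) × 0.804417 = 348.49 W/m².
Ratio Q̄_A / Q̄_B = 470.73 / 348.49 = 1.351.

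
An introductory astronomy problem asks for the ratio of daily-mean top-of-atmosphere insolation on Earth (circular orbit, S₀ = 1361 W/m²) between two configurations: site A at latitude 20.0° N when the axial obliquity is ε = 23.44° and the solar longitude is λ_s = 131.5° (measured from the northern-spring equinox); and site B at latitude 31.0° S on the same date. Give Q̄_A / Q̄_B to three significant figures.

Q̄_A / Q̄_B ≈ 1.80

— Configuration A (φ=+20.0°):
Solar declination: sin δ = sin ε · sin λ_s = sin 23.44° × sin 131.5° = 0.29793, so δ = +17.333°.
cos H₀ = −tan(+20.0°) tan(+17.333°) = -0.1136, H₀ = 1.6846 rad.
Bracket: H₀ sin φ sin δ + cos φ cos δ sin H₀ = 1.6846×0.34202×0.29793 + 0.93969×0.95459×0.99353 = 0.171657 + 0.891215 = 1.062872.
Q̄ = (S₀/π) × [bracket] = (1361/π) × 1.062872 = 460.46 W/m².
— Configuration B (φ=-31.0°):
cos H₀ = −tan(-31.0°) tan(+17.333°) = 0.1875, H₀ = 1.3822 rad.
Bracket: H₀ sin φ sin δ + cos φ cos δ sin H₀ = 1.3822×-0.51504×0.29793 + 0.85717×0.95459×0.98226 = -0.212093 + 0.803730 = 0.591637.
Q̄ = (S₀/π) × [bracket] = (1361/π) × 0.591637 = 256.31 W/m².
Ratio Q̄_A / Q̄_B = 460.46 / 256.31 = 1.796.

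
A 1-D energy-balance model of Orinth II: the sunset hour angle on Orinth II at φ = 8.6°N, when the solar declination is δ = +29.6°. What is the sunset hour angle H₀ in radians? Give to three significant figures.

H₀ = 1.66 rad

cos H₀ = −tan φ · tan δ = −tan(+8.6°) × tan(+29.600°) = -0.0859, so H₀ = 1.6568 rad = 94.93°.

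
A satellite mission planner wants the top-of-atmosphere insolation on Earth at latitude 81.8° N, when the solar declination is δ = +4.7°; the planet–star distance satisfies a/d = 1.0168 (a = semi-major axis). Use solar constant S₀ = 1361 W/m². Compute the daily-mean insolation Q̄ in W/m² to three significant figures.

Q̄ ≈ 131 W/m²

cos H₀ = −tan(+81.8°) tan(+4.700°) = -0.5705, H₀ = 2.1780 rad.
Bracket: H₀ sin φ sin δ + cos φ cos δ sin H₀ = 2.1780×0.98978×0.08194 + 0.14263×0.99664×0.82128 = 0.176641 + 0.116746 = 0.293387.
Inverse-square distance factor (a/d)² = 1.0168² = 1.033882.
Q̄ = (S₀/π) × 1.033882 × [bracket] = (1361/π) × 1.033882 × 0.293387 = 131.4 W/m².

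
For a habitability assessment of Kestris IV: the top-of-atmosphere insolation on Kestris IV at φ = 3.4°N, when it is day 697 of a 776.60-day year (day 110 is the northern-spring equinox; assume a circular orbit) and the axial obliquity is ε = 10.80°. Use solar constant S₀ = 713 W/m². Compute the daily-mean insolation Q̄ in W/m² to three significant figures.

Q̄ ≈ 219 W/m²

Solar longitude: λ_s = 360° × (697 − 110)/776.60 = 272.109°.
sin δ = sin 10.80° × sin 272.109° = -0.18725, so δ = -10.793°.
cos H₀ = −tan(+3.4°) tan(-10.793°) = 0.0113, H₀ = 1.5595 rad.
Bracket: H₀ sin φ sin δ + cos φ cos δ sin H₀ = 1.5595×0.05931×-0.18725 + 0.99824×0.98231×0.99994 = -0.017319 + 0.980522 = 0.963203.
Q̄ = (S₀/π) × [bracket] = (713/π) × 0.963203 = 218.6 W/m².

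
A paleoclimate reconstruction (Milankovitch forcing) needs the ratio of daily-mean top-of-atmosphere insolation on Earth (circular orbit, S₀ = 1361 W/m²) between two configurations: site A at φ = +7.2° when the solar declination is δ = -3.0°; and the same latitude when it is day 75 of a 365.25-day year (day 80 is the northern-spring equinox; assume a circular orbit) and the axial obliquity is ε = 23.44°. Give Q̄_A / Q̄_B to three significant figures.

Q̄_A / Q̄_B ≈ 0.996

— Configuration A (φ=+7.2°):
cos H₀ = −tan(+7.2°) tan(-3.000°) = 0.0066, H₀ = 1.5642 rad.
Bracket: H₀ sin φ sin δ + cos φ cos δ sin H₀ = 1.5642×0.12533×-0.05234 + 0.99211×0.99863×0.99998 = -0.010261 + 0.990731 = 0.980470.
Q̄ = (S₀/π) × [bracket] = (1361/π) × 0.980470 = 424.76 W/m².
— Configuration B (φ=+7.2°):
Solar longitude: λ_s = 360° × (75 − 80)/365.25 = -4.928°, i.e. -4.928° + 360° = 355.072°.
sin δ = sin 23.44° × sin 355.072° = -0.03417, so δ = -1.958°.
cos H₀ = −tan(+7.2°) tan(-1.958°) = 0.0043, H₀ = 1.5665 rad.
Bracket: H₀ sin φ sin δ + cos φ cos δ sin H₀ = 1.5665×0.12533×-0.03417 + 0.99211×0.99942×0.99999 = -0.006709 + 0.991525 = 0.984816.
Q̄ = (S₀/π) × [bracket] = (1361/π) × 0.984816 = 426.64 W/m².
Ratio Q̄_A / Q̄_B = 424.76 / 426.64 = 0.9956.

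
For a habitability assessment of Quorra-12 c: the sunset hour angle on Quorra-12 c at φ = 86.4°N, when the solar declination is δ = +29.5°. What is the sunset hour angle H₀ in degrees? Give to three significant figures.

Sunrise equation: cos H₀ = −tan φ · tan δ = -8.9927 ≤ −1, so the host star never sets (polar day) and H₀ = π.

H₀ = 180°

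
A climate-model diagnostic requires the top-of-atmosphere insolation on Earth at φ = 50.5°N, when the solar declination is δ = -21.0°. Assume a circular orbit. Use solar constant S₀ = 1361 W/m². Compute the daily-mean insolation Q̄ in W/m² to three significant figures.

cos H₀ = −tan(+50.5°) tan(-21.000°) = 0.4657, H₀ = 1.0864 rad.
Bracket: H₀ sin φ sin δ + cos φ cos δ sin H₀ = 1.0864×0.77162×-0.35837 + 0.63608×0.93358×0.88496 = -0.300417 + 0.525517 = 0.225100.
Q̄ = (S₀/π) × [bracket] = (1361/π) × 0.225100 = 97.52 W/m².

Q̄ ≈ 97.5 W/m²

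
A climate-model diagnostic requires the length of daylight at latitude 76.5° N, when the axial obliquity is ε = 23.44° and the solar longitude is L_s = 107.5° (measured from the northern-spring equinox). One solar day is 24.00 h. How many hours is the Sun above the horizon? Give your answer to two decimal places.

24.00 h

Solar declination: sin δ = sin ε · sin L_s = sin 23.44° × sin 107.5° = 0.37938, so δ = +22.295°.
Sunrise equation: cos h₀ = −tan ϕ · tan δ = -1.7079 ≤ −1, so the Sun never sets (polar day) and h₀ = π.
Daylight = 2h₀/(2π) × 24.00 h = (3.1416/π) × 24.00 = 24.00 h.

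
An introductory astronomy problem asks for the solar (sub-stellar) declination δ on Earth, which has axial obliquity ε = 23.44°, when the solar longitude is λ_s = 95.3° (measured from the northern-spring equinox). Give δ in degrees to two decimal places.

δ = +23.33°

sin δ = sin ε · sin λ_s = sin 23.44° × sin 95.3° = 0.396088.
δ = arcsin(0.396088) = +23.33°.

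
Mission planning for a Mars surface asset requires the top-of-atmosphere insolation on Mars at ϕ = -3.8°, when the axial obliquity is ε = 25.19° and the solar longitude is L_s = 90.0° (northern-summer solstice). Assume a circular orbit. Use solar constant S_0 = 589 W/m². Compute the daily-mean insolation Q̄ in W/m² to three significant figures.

Q̄ ≈ 161 W/m²

Solar declination: sin δ = sin ε · sin L_s = sin 25.19° × sin 90.0° = 0.42562, so δ = +25.190°.
cos h₀ = −tan(-3.8°) tan(+25.190°) = 0.0312, h₀ = 1.5396 rad.
Bracket: h₀ sin ϕ sin δ + cos ϕ cos δ sin h₀ = 1.5396×-0.06627×0.42562 + 0.99780×0.90490×0.99951 = -0.043426 + 0.902467 = 0.859041.
Q̄ = (S_0/π) × [bracket] = (589/π) × 0.859041 = 161.1 W/m².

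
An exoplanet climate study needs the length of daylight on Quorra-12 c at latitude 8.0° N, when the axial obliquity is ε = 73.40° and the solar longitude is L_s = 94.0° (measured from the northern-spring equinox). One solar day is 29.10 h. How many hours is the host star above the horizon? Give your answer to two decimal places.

18.96 h

Solar declination: sin δ = sin ε · sin L_s = sin 73.40° × sin 94.0° = 0.95599, so δ = +72.938°.
cos h₀ = −tan ϕ · tan δ = −tan(+8.0°) × tan(+72.938°) = -0.4579, so h₀ = 2.0464 rad = 117.25°.
Daylight = 2h₀/(2π) × 29.10 h = (2.0464/π) × 29.10 = 18.96 h.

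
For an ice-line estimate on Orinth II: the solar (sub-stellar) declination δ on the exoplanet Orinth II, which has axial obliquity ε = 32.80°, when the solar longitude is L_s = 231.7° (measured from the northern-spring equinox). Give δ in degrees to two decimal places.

δ = -25.16°

sin δ = sin ε · sin L_s = sin 32.80° × sin 231.7° = -0.425120.
δ = arcsin(-0.425120) = -25.16°.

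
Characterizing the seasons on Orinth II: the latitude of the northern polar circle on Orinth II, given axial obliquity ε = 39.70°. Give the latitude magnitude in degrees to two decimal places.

The polar circle is the lowest latitude that experiences at least one full rotation of continuous daylight at the northern-summer solstice; it lies at |φ| = 90° − ε = 90° − 39.70° = 50.30°.

50.30°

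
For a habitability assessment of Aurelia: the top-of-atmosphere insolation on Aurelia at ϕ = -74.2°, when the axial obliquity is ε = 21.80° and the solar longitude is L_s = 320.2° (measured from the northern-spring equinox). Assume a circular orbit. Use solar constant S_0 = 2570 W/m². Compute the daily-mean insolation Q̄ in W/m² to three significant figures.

Solar declination: sin δ = sin ε · sin L_s = sin 21.80° × sin 320.2° = -0.23772, so δ = -13.752°.
cos h₀ = −tan(-74.2°) tan(-13.752°) = -0.8649, h₀ = 2.6157 rad.
Bracket: h₀ sin ϕ sin δ + cos ϕ cos δ sin h₀ = 2.6157×-0.96222×-0.23772 + 0.27228×0.97133×0.50201 = 0.598312 + 0.132768 = 0.731080.
Q̄ = (S_0/π) × [bracket] = (2570/π) × 0.731080 = 598.1 W/m².

Q̄ ≈ 598 W/m²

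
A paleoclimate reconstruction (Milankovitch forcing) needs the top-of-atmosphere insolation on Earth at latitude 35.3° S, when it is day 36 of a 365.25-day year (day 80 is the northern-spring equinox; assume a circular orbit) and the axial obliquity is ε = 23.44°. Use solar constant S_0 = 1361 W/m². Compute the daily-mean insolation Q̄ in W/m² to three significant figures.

Solar longitude: L_s = 360° × (36 − 80)/365.25 = -43.368°, i.e. -43.368° + 360° = 316.632°.
sin δ = sin 23.44° × sin 316.632° = -0.27315, so δ = -15.852°.
cos h₀ = −tan(-35.3°) tan(-15.852°) = -0.2010, h₀ = 1.7732 rad.
Bracket: h₀ sin ϕ sin δ + cos ϕ cos δ sin h₀ = 1.7732×-0.57786×-0.27315 + 0.81614×0.96197×0.97958 = 0.279886 + 0.769070 = 1.048956.
Q̄ = (S_0/π) × [bracket] = (1361/π) × 1.048956 = 454.4 W/m².

Q̄ ≈ 454 W/m²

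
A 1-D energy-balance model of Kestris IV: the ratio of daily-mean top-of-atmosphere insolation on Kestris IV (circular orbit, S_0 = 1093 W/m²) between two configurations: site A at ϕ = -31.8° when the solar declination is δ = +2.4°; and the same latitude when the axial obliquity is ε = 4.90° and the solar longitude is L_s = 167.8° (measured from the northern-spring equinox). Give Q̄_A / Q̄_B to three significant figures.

— Configuration A (ϕ=-31.8°):
cos h₀ = −tan(-31.8°) tan(+2.400°) = 0.0260, h₀ = 1.5448 rad.
Bracket: h₀ sin ϕ sin δ + cos ϕ cos δ sin h₀ = 1.5448×-0.52696×0.04188 + 0.84989×0.99912×0.99966 = -0.034092 + 0.848853 = 0.814761.
Q̄ = (S_0/π) × [bracket] = (1093/π) × 0.814761 = 283.47 W/m².
— Configuration B (ϕ=-31.8°):
Solar declination: sin δ = sin ε · sin L_s = sin 4.90° × sin 167.8° = 0.01805, so δ = +1.034°.
cos h₀ = −tan(-31.8°) tan(+1.034°) = 0.0112, h₀ = 1.5596 rad.
Bracket: h₀ sin ϕ sin δ + cos ϕ cos δ sin h₀ = 1.5596×-0.52696×0.01805 + 0.84989×0.99984×0.99994 = -0.014834 + 0.849703 = 0.834869.
Q̄ = (S_0/π) × [bracket] = (1093/π) × 0.834869 = 290.46 W/m².
Ratio Q̄_A / Q̄_B = 283.47 / 290.46 = 0.9759.

Q̄_A / Q̄_B ≈ 0.976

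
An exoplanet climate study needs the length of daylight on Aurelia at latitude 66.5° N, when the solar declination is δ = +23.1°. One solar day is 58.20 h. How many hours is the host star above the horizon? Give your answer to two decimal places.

cos h₀ = −tan ϕ · tan δ = −tan(+66.5°) × tan(+23.100°) = -0.9810, so h₀ = 2.9462 rad = 168.80°.
Daylight = 2h₀/(2π) × 58.20 h = (2.9462/π) × 58.20 = 54.58 h.

54.58 h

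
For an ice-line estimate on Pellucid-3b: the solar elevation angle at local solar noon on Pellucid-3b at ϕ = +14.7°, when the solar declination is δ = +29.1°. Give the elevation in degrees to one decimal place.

At local noon the hour angle is zero, so the zenith angle equals |ϕ − δ| = |+14.7° − (+29.100°)| = 14.400°.
Elevation = 90° − 14.400° = 75.6°.

75.6°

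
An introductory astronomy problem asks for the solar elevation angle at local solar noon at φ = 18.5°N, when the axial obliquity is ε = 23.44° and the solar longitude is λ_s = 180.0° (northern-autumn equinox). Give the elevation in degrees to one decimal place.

71.5°

Solar declination: sin δ = sin ε · sin λ_s = sin 23.44° × sin 180.0° = 0.00000, so δ = +0.000°.
At local noon the hour angle is zero, so the zenith angle equals |φ − δ| = |+18.5° − (+0.000°)| = 18.500°.
Elevation = 90° − 18.500° = 71.5°.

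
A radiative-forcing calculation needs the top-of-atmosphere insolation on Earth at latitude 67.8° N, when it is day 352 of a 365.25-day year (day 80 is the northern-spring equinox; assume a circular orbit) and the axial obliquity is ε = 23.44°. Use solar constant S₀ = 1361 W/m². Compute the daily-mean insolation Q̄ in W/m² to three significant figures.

Solar longitude: λ_s = 360° × (352 − 80)/365.25 = 268.090°.
sin δ = sin 23.44° × sin 268.090° = -0.39757, so δ = -23.426°.
cos H₀ = −tan(+67.8°) tan(-23.426°) = 1.0617 ≥ 1 ⇒ polar night, H₀ = 0 and Q̄ = 0.

Q̄ ≈ 0.00 W/m²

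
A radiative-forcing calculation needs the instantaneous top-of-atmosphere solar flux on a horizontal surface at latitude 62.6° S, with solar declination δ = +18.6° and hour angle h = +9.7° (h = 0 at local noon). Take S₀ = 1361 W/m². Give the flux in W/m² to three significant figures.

cos θ_z = sin φ sin δ + cos φ cos δ cos h = -0.283177 + 0.429927 = 0.146750.
Flux = S₀ · cos θ_z = 1361 × 0.146750 = 199.7 W/m².

200 W/m²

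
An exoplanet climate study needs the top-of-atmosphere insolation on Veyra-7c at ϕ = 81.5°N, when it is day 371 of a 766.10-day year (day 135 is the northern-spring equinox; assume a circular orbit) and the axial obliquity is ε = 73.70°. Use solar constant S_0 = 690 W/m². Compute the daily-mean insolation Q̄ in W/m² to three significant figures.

Solar longitude: L_s = 360° × (371 − 135)/766.10 = 110.899°.
sin δ = sin 73.70° × sin 110.899° = 0.89666, so δ = +63.722°.
cos h₀ = −tan(+81.5°) tan(+63.722°) = -13.5518 ≤ −1 ⇒ polar day, h₀ = π.
Bracket: h₀ sin ϕ sin δ + cos ϕ cos δ sin h₀ = 3.1416×0.98902×0.89666 + 0.14781×0.44272×0.00000 = 2.786017 + 0.000000 = 2.786017.
Q̄ = (S_0/π) × [bracket] = (690/π) × 2.786017 = 611.9 W/m².

Q̄ ≈ 612 W/m²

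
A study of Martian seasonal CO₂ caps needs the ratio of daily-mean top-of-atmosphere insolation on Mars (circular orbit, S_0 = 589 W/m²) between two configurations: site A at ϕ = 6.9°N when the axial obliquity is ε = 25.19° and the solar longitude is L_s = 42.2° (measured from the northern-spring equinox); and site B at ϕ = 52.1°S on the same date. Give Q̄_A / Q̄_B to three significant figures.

Q̄_A / Q̄_B ≈ 3.62

— Configuration A (ϕ=+6.9°):
Solar declination: sin δ = sin ε · sin L_s = sin 25.19° × sin 42.2° = 0.28590, so δ = +16.613°.
cos h₀ = −tan(+6.9°) tan(+16.613°) = -0.0361, h₀ = 1.6069 rad.
Bracket: h₀ sin ϕ sin δ + cos ϕ cos δ sin h₀ = 1.6069×0.12014×0.28590 + 0.99276×0.95826×0.99935 = 0.055194 + 0.950704 = 1.005898.
Q̄ = (S_0/π) × [bracket] = (589/π) × 1.005898 = 188.59 W/m².
— Configuration B (ϕ=-52.1°):
cos h₀ = −tan(-52.1°) tan(+16.613°) = 0.3832, h₀ = 1.1775 rad.
Bracket: h₀ sin ϕ sin δ + cos ϕ cos δ sin h₀ = 1.1775×-0.78908×0.28590 + 0.61429×0.95826×0.92364 = -0.265642 + 0.543700 = 0.278058.
Q̄ = (S_0/π) × [bracket] = (589/π) × 0.278058 = 52.132 W/m².
Ratio Q̄_A / Q̄_B = 188.59 / 52.132 = 3.618.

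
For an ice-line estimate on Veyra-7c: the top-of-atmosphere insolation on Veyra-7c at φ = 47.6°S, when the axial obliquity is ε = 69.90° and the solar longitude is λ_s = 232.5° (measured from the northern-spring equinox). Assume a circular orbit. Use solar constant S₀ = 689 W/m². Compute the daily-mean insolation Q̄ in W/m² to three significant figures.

Solar declination: sin δ = sin ε · sin λ_s = sin 69.90° × sin 232.5° = -0.74503, so δ = -48.162°.
cos H₀ = −tan(-47.6°) tan(-48.162°) = -1.2232 ≤ −1 ⇒ polar day, H₀ = π.
Bracket: H₀ sin φ sin δ + cos φ cos δ sin H₀ = 3.1416×-0.73846×-0.74503 + 0.67430×0.66703×0.00000 = 1.728429 + 0.000000 = 1.728429.
Q̄ = (S₀/π) × [bracket] = (689/π) × 1.728429 = 379.1 W/m².

Q̄ ≈ 379 W/m²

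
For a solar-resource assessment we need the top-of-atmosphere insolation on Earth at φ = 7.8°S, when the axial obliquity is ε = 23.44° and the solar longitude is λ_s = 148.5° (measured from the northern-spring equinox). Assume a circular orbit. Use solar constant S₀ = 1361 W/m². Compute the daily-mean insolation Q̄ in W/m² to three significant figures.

Q̄ ≈ 401 W/m²

Solar declination: sin δ = sin ε · sin λ_s = sin 23.44° × sin 148.5° = 0.20784, so δ = +11.996°.
cos H₀ = −tan(-7.8°) tan(+11.996°) = 0.0291, H₀ = 1.5417 rad.
Bracket: H₀ sin φ sin δ + cos φ cos δ sin H₀ = 1.5417×-0.13572×0.20784 + 0.99075×0.97816×0.99958 = -0.043488 + 0.968705 = 0.925217.
Q̄ = (S₀/π) × [bracket] = (1361/π) × 0.925217 = 400.8 W/m².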